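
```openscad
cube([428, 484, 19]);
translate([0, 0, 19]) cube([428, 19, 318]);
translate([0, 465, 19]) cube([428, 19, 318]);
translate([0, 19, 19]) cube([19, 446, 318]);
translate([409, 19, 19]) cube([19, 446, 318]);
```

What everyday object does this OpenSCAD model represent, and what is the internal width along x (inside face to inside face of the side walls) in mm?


An open box. The internal width is 390 mm.

A 428×484 base slab with four walls standing on it — an open box. The base is 428 mm wide and the walls are 19 mm thick, so the internal width is 428 − 2 × 19 = 390 mm.


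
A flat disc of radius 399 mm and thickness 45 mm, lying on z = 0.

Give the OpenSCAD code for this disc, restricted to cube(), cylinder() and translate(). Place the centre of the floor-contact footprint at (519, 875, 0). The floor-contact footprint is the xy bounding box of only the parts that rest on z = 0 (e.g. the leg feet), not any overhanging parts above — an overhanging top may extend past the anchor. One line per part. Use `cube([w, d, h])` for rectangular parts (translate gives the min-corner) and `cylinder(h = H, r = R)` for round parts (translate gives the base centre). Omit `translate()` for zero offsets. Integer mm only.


translate([519, 875, 0]) cylinder(h = 45, r = 399);


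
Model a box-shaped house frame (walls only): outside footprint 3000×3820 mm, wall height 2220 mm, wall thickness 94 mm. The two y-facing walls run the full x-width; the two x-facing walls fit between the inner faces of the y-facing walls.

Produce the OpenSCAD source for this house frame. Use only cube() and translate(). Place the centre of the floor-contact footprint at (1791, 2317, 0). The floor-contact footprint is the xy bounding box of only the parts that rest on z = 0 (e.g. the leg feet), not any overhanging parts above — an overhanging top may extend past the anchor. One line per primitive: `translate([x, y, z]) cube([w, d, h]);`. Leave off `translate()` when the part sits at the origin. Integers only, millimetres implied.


translate([291, 407, 0]) cube([3000, 94, 2220]);
translate([291, 4133, 0]) cube([3000, 94, 2220]);
translate([291, 501, 0]) cube([94, 3632, 2220]);
translate([3197, 501, 0]) cube([94, 3632, 2220]);


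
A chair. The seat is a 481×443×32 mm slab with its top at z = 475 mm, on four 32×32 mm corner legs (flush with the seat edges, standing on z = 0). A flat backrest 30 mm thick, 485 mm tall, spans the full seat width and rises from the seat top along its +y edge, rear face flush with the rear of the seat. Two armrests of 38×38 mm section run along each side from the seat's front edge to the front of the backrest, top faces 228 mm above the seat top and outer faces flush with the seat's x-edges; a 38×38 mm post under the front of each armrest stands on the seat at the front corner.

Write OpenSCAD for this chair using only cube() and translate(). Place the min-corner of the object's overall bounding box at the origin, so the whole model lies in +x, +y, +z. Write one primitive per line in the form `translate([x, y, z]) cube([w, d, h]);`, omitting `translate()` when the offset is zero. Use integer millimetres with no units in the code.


// leg_h = 475 - 32 = 443
// arm post h = 228 - 38 = 190
translate([0, 0, 443]) cube([481, 443, 32]);
cube([32, 32, 443]);
translate([449, 0, 0]) cube([32, 32, 443]);
translate([0, 411, 0]) cube([32, 32, 443]);
translate([449, 411, 0]) cube([32, 32, 443]);
translate([0, 413, 475]) cube([481, 30, 485]);
translate([0, 0, 665]) cube([38, 413, 38]);
translate([443, 0, 665]) cube([38, 413, 38]);
translate([0, 0, 475]) cube([38, 38, 190]);
translate([443, 0, 475]) cube([38, 38, 190]);


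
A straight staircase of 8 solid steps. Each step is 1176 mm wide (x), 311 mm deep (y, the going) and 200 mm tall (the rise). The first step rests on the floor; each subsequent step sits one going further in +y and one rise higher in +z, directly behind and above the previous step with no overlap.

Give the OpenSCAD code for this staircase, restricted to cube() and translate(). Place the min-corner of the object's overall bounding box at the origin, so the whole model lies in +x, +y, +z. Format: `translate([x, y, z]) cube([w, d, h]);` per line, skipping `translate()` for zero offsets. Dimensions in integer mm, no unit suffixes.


cube([1176, 311, 200]);
translate([0, 311, 200]) cube([1176, 311, 200]);
translate([0, 622, 400]) cube([1176, 311, 200]);
translate([0, 933, 600]) cube([1176, 311, 200]);
translate([0, 1244, 800]) cube([1176, 311, 200]);
translate([0, 1555, 1000]) cube([1176, 311, 200]);
translate([0, 1866, 1200]) cube([1176, 311, 200]);
translate([0, 2177, 1400]) cube([1176, 311, 200]);


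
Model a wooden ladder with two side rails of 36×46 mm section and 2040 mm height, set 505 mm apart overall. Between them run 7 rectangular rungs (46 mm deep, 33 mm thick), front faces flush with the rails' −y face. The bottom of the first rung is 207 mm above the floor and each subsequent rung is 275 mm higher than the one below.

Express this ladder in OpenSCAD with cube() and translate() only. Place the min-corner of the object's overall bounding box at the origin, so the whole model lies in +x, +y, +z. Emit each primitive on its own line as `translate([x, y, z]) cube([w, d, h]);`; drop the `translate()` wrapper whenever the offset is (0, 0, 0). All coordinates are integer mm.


// rung span = 505 - 2*36 = 433
// rung[k] z = 207 + k*275
cube([36, 46, 2040]);
translate([469, 0, 0]) cube([36, 46, 2040]);
translate([36, 0, 207]) cube([433, 46, 33]);
translate([36, 0, 482]) cube([433, 46, 33]);
translate([36, 0, 757]) cube([433, 46, 33]);
translate([36, 0, 1032]) cube([433, 46, 33]);
translate([36, 0, 1307]) cube([433, 46, 33]);
translate([36, 0, 1582]) cube([433, 46, 33]);
translate([36, 0, 1857]) cube([433, 46, 33]);


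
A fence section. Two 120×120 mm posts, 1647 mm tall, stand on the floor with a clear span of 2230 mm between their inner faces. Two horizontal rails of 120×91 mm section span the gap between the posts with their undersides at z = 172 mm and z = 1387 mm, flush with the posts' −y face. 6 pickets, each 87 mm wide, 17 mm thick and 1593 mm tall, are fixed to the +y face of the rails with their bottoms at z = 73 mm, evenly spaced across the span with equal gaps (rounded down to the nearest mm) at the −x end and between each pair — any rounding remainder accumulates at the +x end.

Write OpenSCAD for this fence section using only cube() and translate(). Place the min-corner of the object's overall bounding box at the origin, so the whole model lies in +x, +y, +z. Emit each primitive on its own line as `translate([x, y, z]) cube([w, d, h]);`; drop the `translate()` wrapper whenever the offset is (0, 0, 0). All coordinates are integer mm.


cube([120, 120, 1647]);
translate([2350, 0, 0]) cube([120, 120, 1647]);
translate([120, 0, 172]) cube([2230, 120, 91]);
translate([120, 0, 1387]) cube([2230, 120, 91]);
translate([364, 120, 73]) cube([87, 17, 1593]);
translate([695, 120, 73]) cube([87, 17, 1593]);
translate([1026, 120, 73]) cube([87, 17, 1593]);
translate([1357, 120, 73]) cube([87, 17, 1593]);
translate([1688, 120, 73]) cube([87, 17, 1593]);
translate([2019, 120, 73]) cube([87, 17, 1593]);


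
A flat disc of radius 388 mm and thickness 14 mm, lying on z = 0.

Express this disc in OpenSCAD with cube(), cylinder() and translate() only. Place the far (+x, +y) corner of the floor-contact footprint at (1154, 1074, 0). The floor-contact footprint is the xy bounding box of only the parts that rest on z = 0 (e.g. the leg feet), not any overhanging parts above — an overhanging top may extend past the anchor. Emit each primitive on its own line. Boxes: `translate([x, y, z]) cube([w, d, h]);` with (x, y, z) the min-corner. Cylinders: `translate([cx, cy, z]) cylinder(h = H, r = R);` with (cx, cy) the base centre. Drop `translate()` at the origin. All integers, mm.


translate([766, 686, 0]) cylinder(h = 14, r = 388);


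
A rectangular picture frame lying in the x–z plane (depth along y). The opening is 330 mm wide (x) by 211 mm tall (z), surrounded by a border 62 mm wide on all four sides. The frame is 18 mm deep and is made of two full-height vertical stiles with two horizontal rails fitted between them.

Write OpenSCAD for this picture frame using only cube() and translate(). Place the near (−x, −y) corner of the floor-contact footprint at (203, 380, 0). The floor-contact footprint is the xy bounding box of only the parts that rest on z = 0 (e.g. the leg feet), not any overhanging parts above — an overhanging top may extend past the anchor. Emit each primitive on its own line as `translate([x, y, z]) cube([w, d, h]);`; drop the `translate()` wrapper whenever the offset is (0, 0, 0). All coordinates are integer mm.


translate([203, 380, 0]) cube([62, 18, 335]);
translate([595, 380, 0]) cube([62, 18, 335]);
translate([265, 380, 0]) cube([330, 18, 62]);
translate([265, 380, 273]) cube([330, 18, 62]);


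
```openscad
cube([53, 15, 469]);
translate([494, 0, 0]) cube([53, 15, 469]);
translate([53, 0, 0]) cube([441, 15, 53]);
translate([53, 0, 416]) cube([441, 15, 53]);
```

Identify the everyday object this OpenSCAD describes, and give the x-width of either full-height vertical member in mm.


A picture frame. The border width is 53 mm.

Four thin pieces enclosing a rectangular opening — a picture frame. The two full-height stiles are 469 mm tall; the top rail sits at z = 416 and is 53 mm tall, so the border above the opening is 469 − 416 = 53 mm, matching the stile x-width.


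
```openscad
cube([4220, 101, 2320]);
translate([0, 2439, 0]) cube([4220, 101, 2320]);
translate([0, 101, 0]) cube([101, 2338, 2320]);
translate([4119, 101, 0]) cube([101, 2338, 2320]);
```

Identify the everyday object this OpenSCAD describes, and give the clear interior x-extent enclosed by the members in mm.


A house (or room) frame. The interior width is 4018 mm.

Four 2320 mm walls enclosing a rectangle with no floor or roof — a room or house frame. Outside width is 4220 mm and wall thickness is 101 mm, so the interior width is 4220 − 2 × 101 = 4018 mm.


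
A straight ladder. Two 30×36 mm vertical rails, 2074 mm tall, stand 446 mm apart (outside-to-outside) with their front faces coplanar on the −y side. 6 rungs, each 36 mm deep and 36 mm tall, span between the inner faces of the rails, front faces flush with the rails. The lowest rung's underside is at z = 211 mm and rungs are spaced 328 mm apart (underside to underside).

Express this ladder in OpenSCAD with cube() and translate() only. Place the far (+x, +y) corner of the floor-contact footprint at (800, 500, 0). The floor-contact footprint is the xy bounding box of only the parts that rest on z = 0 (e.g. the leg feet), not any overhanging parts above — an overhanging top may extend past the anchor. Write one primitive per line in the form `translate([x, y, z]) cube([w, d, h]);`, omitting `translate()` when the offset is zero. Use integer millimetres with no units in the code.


// rung span = 446 - 2*30 = 386
// rung[k] z = 211 + k*328
translate([354, 464, 0]) cube([30, 36, 2074]);
translate([770, 464, 0]) cube([30, 36, 2074]);
translate([384, 464, 211]) cube([386, 36, 36]);
translate([384, 464, 539]) cube([386, 36, 36]);
translate([384, 464, 867]) cube([386, 36, 36]);
translate([384, 464, 1195]) cube([386, 36, 36]);
translate([384, 464, 1523]) cube([386, 36, 36]);
translate([384, 464, 1851]) cube([386, 36, 36]);


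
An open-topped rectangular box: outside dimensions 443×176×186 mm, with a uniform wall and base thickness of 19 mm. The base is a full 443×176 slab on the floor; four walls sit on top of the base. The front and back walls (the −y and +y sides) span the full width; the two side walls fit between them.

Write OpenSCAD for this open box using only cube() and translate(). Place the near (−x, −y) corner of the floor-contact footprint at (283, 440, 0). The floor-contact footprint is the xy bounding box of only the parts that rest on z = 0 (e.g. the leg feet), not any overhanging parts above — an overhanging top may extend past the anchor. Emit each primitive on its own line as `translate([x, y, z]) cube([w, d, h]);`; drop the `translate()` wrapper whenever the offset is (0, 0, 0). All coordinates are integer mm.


translate([283, 440, 0]) cube([443, 176, 19]);
translate([283, 440, 19]) cube([443, 19, 167]);
translate([283, 597, 19]) cube([443, 19, 167]);
translate([283, 459, 19]) cube([19, 138, 167]);
translate([707, 459, 19]) cube([19, 138, 167]);


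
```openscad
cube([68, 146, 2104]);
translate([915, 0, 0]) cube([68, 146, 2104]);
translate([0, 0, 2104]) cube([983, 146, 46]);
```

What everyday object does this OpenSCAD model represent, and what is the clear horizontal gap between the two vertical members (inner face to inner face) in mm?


A door frame. The clear opening width is 847 mm.

Two 2104 mm tall posts with a header on top — a door frame. The left jamb is 68 mm wide at x = 0; the right jamb starts at x = 915. The clear opening is 915 − 68 = 847 mm.


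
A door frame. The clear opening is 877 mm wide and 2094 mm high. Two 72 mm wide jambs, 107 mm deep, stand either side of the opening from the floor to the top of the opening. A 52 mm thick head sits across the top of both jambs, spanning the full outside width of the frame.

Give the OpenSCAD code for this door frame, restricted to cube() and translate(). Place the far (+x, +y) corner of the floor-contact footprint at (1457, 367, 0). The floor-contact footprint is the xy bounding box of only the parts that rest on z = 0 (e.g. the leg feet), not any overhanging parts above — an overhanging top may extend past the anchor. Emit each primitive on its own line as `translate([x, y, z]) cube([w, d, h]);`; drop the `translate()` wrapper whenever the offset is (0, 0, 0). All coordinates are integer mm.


translate([436, 260, 0]) cube([72, 107, 2094]);
translate([1385, 260, 0]) cube([72, 107, 2094]);
translate([436, 260, 2094]) cube([1021, 107, 52]);


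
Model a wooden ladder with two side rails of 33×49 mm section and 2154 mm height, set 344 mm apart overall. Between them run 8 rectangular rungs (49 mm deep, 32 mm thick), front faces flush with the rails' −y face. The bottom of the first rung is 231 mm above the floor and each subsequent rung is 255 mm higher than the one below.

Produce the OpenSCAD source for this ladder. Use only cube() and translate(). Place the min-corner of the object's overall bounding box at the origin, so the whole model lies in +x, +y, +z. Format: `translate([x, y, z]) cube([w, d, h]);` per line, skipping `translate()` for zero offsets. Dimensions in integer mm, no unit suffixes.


cube([33, 49, 2154]);
translate([311, 0, 0]) cube([33, 49, 2154]);
translate([33, 0, 231]) cube([278, 49, 32]);
translate([33, 0, 486]) cube([278, 49, 32]);
translate([33, 0, 741]) cube([278, 49, 32]);
translate([33, 0, 996]) cube([278, 49, 32]);
translate([33, 0, 1251]) cube([278, 49, 32]);
translate([33, 0, 1506]) cube([278, 49, 32]);
translate([33, 0, 1761]) cube([278, 49, 32]);
translate([33, 0, 2016]) cube([278, 49, 32]);


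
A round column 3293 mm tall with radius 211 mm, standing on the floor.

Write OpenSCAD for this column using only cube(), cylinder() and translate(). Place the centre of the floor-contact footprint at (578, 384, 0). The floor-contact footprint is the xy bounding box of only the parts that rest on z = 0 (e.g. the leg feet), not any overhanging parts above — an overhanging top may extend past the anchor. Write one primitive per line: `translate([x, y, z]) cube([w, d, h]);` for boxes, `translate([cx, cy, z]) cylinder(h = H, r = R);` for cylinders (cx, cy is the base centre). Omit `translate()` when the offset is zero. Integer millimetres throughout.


translate([578, 384, 0]) cylinder(h = 3293, r = 211);


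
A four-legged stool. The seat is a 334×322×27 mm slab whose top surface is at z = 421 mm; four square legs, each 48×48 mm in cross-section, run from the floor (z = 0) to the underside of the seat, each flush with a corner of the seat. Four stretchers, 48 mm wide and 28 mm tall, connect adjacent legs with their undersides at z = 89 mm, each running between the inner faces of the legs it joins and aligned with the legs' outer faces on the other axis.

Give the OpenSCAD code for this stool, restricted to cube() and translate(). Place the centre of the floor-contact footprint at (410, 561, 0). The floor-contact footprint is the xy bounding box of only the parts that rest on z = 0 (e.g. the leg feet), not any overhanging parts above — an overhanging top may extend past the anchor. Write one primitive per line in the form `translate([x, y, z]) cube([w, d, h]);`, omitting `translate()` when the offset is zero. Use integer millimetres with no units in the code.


translate([243, 400, 394]) cube([334, 322, 27]);
translate([243, 400, 0]) cube([48, 48, 394]);
translate([529, 400, 0]) cube([48, 48, 394]);
translate([243, 674, 0]) cube([48, 48, 394]);
translate([529, 674, 0]) cube([48, 48, 394]);
translate([291, 400, 89]) cube([238, 48, 28]);
translate([291, 674, 89]) cube([238, 48, 28]);
translate([243, 448, 89]) cube([48, 226, 28]);
translate([529, 448, 89]) cube([48, 226, 28]);


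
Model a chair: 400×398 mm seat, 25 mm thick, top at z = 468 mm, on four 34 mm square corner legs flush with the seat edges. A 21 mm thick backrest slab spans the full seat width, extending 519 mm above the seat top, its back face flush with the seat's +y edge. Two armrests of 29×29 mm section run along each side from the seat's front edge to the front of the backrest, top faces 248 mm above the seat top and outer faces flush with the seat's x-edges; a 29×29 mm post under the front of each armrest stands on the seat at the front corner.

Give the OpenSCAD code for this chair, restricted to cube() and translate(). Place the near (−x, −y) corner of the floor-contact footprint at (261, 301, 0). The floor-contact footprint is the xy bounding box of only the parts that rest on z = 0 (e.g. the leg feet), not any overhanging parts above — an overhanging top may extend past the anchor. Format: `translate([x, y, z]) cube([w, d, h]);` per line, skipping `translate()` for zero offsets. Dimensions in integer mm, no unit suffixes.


translate([261, 301, 443]) cube([400, 398, 25]);
translate([261, 301, 0]) cube([34, 34, 443]);
translate([627, 301, 0]) cube([34, 34, 443]);
translate([261, 665, 0]) cube([34, 34, 443]);
translate([627, 665, 0]) cube([34, 34, 443]);
translate([261, 678, 468]) cube([400, 21, 519]);
translate([261, 301, 687]) cube([29, 377, 29]);
translate([632, 301, 687]) cube([29, 377, 29]);
translate([261, 301, 468]) cube([29, 29, 219]);
translate([632, 301, 468]) cube([29, 29, 219]);


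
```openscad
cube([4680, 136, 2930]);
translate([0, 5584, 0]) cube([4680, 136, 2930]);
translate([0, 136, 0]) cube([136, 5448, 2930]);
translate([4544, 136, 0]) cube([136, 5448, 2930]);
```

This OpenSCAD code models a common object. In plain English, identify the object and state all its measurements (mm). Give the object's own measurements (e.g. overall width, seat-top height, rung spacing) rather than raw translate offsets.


The wall frame of a small rectangular building: four walls, each 2930 mm tall and 136 mm thick, enclosing a footprint 4680 mm (x) by 5720 mm (y) outside-to-outside, with no floor or roof. The front and back walls (the −y and +y sides) span the full width; the two side walls fit between them.


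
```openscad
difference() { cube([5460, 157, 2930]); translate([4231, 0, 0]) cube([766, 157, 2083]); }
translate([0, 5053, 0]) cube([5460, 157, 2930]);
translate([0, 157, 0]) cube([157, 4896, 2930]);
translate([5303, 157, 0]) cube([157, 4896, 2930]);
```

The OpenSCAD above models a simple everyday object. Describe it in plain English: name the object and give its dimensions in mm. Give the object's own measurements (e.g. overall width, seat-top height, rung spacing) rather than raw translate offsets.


A single room: four walls, each 2930 mm tall and 157 mm thick, enclosing an outside footprint 5460×5210 mm (x × y), no floor or roof. The front and back walls (−y and +y sides) run the full x-width; the side walls fit between their inner faces. A door opening 766 mm wide and 2083 mm tall is cut through the front wall from the floor up, its −x edge 4231 mm from the wall's −x end.


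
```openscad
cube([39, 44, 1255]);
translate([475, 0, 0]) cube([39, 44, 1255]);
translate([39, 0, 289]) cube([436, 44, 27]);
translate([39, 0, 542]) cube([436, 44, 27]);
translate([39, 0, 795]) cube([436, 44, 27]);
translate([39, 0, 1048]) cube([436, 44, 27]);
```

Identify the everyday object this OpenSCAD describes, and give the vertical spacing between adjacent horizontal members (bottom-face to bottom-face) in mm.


A ladder. The rung spacing is 253 mm.

Two tall 39×44 posts with 4 short bars between them — a ladder. Adjacent rungs sit at z = 289 and z = 542, so the spacing is 542 − 289 = 253 mm.


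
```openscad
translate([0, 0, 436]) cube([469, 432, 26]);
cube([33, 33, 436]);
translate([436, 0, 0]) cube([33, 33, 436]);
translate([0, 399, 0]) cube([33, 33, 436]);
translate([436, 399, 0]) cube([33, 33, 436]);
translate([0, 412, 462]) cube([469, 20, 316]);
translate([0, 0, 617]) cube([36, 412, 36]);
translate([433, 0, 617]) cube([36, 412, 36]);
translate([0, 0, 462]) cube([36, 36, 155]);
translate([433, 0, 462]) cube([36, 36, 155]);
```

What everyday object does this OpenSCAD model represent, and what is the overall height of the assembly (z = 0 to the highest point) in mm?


A chair. The overall height is 778 mm.

A slab on four corner posts with a tall panel at the back — a chair. The seat slab sits at z = 436 with thickness 26, and the 316 mm backrest starts at the seat top, so the overall height is 436 + 26 + 316 = 778 mm.


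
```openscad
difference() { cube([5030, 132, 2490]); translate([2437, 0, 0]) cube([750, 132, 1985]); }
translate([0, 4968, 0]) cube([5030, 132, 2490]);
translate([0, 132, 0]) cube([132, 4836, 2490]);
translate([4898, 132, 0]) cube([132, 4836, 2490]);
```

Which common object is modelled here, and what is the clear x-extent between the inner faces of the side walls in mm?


A single room. The interior width is 4766 mm.

Four walls enclosing a rectangle with a door in the front wall — a room. Outside width 5030 minus two 132 mm walls gives 4766 mm.


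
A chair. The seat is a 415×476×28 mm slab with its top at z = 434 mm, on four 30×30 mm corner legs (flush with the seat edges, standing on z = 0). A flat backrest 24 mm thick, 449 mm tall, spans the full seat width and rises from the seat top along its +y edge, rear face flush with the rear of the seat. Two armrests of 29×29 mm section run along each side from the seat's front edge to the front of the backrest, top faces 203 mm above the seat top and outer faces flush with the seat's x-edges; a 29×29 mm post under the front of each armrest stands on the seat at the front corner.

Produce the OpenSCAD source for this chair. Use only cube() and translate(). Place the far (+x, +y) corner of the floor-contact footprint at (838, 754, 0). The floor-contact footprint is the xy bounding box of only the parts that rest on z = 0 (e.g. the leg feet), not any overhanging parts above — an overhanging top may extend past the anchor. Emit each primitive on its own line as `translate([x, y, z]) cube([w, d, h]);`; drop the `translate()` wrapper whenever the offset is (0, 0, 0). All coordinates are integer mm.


translate([423, 278, 406]) cube([415, 476, 28]);
translate([423, 278, 0]) cube([30, 30, 406]);
translate([808, 278, 0]) cube([30, 30, 406]);
translate([423, 724, 0]) cube([30, 30, 406]);
translate([808, 724, 0]) cube([30, 30, 406]);
translate([423, 730, 434]) cube([415, 24, 449]);
translate([423, 278, 608]) cube([29, 452, 29]);
translate([809, 278, 608]) cube([29, 452, 29]);
translate([423, 278, 434]) cube([29, 29, 174]);
translate([809, 278, 434]) cube([29, 29, 174]);


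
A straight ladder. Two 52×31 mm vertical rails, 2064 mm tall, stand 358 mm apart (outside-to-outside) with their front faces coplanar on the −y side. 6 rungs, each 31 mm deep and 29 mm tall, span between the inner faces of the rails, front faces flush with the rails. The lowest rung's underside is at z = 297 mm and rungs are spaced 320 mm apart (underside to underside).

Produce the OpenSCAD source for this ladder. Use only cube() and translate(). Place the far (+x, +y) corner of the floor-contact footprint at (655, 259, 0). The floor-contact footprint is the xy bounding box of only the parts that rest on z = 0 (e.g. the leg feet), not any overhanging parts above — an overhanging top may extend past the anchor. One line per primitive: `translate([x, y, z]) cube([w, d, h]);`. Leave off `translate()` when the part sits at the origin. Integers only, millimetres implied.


translate([297, 228, 0]) cube([52, 31, 2064]);
translate([603, 228, 0]) cube([52, 31, 2064]);
translate([349, 228, 297]) cube([254, 31, 29]);
translate([349, 228, 617]) cube([254, 31, 29]);
translate([349, 228, 937]) cube([254, 31, 29]);
translate([349, 228, 1257]) cube([254, 31, 29]);
translate([349, 228, 1577]) cube([254, 31, 29]);
translate([349, 228, 1897]) cube([254, 31, 29]);


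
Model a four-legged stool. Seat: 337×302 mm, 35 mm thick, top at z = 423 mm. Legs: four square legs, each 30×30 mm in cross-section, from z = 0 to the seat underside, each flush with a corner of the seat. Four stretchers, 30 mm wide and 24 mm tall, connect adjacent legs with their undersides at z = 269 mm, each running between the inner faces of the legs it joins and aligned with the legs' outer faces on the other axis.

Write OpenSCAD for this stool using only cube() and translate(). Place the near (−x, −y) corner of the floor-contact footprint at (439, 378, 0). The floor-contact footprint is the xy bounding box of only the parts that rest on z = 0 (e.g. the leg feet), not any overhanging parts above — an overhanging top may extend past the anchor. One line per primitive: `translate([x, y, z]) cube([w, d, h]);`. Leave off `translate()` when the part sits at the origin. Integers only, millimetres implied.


translate([439, 378, 388]) cube([337, 302, 35]);
translate([439, 378, 0]) cube([30, 30, 388]);
translate([746, 378, 0]) cube([30, 30, 388]);
translate([439, 650, 0]) cube([30, 30, 388]);
translate([746, 650, 0]) cube([30, 30, 388]);
translate([469, 378, 269]) cube([277, 30, 24]);
translate([469, 650, 269]) cube([277, 30, 24]);
translate([439, 408, 269]) cube([30, 242, 24]);
translate([746, 408, 269]) cube([30, 242, 24]);


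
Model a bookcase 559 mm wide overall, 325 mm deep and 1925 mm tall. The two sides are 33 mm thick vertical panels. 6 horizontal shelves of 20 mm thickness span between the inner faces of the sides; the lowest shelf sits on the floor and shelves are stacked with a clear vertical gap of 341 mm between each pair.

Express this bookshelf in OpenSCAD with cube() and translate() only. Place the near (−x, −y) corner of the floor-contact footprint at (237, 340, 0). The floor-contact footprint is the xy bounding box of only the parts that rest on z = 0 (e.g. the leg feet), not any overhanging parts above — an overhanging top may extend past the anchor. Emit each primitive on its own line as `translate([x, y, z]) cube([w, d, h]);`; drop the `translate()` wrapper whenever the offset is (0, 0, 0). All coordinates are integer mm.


translate([237, 340, 0]) cube([33, 325, 1925]);
translate([763, 340, 0]) cube([33, 325, 1925]);
translate([270, 340, 0]) cube([493, 325, 20]);
translate([270, 340, 361]) cube([493, 325, 20]);
translate([270, 340, 722]) cube([493, 325, 20]);
translate([270, 340, 1083]) cube([493, 325, 20]);
translate([270, 340, 1444]) cube([493, 325, 20]);
translate([270, 340, 1805]) cube([493, 325, 20]);


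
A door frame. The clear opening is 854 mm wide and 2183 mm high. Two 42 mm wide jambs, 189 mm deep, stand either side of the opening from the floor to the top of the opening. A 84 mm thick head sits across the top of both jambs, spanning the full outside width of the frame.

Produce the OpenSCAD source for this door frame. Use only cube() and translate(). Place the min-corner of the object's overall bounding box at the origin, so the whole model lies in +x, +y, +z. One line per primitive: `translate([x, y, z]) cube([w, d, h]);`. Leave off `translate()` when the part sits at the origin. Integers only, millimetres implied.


cube([42, 189, 2183]);
translate([896, 0, 0]) cube([42, 189, 2183]);
translate([0, 0, 2183]) cube([938, 189, 84]);


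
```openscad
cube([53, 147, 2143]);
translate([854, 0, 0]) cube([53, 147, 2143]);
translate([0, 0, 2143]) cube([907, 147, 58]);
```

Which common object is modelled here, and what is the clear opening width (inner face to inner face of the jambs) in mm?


A door frame. The clear opening width is 801 mm.

Two 2143 mm tall posts with a header on top — a door frame. The left jamb is 53 mm wide at x = 0; the right jamb starts at x = 854. The clear opening is 854 − 53 = 801 mm.


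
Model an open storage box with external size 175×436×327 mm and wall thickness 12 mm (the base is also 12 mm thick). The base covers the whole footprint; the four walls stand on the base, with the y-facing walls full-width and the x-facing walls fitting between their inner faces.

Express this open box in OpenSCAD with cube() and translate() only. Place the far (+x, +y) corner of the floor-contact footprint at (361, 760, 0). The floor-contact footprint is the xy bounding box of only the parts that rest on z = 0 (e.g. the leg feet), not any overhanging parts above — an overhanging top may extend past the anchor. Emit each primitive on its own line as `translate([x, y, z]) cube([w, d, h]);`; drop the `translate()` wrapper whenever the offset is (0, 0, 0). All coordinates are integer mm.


translate([186, 324, 0]) cube([175, 436, 12]);
translate([186, 324, 12]) cube([175, 12, 315]);
translate([186, 748, 12]) cube([175, 12, 315]);
translate([186, 336, 12]) cube([12, 412, 315]);
translate([349, 336, 12]) cube([12, 412, 315]);


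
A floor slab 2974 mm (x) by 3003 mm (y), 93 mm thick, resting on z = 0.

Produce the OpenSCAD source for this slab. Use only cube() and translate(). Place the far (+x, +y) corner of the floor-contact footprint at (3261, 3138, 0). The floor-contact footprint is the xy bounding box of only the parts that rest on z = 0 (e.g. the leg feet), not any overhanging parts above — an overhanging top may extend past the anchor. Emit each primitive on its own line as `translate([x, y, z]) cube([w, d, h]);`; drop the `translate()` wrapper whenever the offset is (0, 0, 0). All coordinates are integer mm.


translate([287, 135, 0]) cube([2974, 3003, 93]);


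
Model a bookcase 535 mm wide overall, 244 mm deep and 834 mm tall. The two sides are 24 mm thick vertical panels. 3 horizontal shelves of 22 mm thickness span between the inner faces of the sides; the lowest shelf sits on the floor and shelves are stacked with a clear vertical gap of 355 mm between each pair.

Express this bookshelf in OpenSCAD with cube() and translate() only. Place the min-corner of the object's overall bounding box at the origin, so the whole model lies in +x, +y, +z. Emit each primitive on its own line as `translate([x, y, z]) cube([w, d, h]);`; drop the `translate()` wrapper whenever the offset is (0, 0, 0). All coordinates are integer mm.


cube([24, 244, 834]);
translate([511, 0, 0]) cube([24, 244, 834]);
translate([24, 0, 0]) cube([487, 244, 22]);
translate([24, 0, 377]) cube([487, 244, 22]);
translate([24, 0, 754]) cube([487, 244, 22]);


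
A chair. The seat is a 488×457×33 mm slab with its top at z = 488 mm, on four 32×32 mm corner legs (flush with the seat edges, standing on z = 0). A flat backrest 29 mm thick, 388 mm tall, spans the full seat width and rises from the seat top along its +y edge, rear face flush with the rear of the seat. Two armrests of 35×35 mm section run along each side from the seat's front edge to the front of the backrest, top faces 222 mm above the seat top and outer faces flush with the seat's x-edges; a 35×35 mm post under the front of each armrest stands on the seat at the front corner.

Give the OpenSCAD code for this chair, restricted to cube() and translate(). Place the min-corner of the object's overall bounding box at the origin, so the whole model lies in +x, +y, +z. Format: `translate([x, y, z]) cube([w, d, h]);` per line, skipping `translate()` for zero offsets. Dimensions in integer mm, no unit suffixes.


// leg_h = 488 - 33 = 455
// arm post h = 222 - 35 = 187
translate([0, 0, 455]) cube([488, 457, 33]);
cube([32, 32, 455]);
translate([456, 0, 0]) cube([32, 32, 455]);
translate([0, 425, 0]) cube([32, 32, 455]);
translate([456, 425, 0]) cube([32, 32, 455]);
translate([0, 428, 488]) cube([488, 29, 388]);
translate([0, 0, 675]) cube([35, 428, 35]);
translate([453, 0, 675]) cube([35, 428, 35]);
translate([0, 0, 488]) cube([35, 35, 187]);
translate([453, 0, 488]) cube([35, 35, 187]);


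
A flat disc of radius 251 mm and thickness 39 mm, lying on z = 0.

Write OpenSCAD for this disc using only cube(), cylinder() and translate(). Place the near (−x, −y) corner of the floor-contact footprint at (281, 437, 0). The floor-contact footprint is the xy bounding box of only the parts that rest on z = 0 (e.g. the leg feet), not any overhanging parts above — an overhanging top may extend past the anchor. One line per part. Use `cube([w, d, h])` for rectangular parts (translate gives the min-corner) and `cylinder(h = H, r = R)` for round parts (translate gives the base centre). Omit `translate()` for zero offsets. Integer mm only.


translate([532, 688, 0]) cylinder(h = 39, r = 251);


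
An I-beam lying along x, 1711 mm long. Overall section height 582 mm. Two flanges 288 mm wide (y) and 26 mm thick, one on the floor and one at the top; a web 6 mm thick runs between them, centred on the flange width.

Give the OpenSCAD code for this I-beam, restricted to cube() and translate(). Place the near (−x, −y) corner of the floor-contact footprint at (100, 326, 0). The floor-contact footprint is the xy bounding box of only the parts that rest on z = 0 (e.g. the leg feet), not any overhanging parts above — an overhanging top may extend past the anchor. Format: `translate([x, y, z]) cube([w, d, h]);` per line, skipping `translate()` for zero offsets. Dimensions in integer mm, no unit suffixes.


translate([100, 326, 0]) cube([1711, 288, 26]);
translate([100, 467, 26]) cube([1711, 6, 530]);
translate([100, 326, 556]) cube([1711, 288, 26]);


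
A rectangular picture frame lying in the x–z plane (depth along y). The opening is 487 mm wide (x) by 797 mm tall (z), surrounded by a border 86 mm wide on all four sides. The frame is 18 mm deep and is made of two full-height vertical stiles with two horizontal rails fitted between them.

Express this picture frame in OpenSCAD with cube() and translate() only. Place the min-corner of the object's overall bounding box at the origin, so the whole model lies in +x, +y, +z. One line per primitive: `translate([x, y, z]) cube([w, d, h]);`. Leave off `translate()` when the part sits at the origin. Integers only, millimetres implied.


cube([86, 18, 969]);
translate([573, 0, 0]) cube([86, 18, 969]);
translate([86, 0, 0]) cube([487, 18, 86]);
translate([86, 0, 883]) cube([487, 18, 86]);


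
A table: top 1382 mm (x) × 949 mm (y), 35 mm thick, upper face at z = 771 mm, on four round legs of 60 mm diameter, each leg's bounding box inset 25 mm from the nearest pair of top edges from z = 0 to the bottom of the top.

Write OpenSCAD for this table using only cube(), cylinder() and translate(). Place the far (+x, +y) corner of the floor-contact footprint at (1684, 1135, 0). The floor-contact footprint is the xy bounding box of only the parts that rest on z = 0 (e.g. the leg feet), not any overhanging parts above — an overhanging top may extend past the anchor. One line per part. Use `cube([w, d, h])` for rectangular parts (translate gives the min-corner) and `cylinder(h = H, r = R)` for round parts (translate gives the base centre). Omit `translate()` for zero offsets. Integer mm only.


// leg_h = 771 - 35 = 736
translate([327, 211, 736]) cube([1382, 949, 35]);
translate([382, 266, 0]) cylinder(h = 736, r = 30);
translate([1654, 266, 0]) cylinder(h = 736, r = 30);
translate([382, 1105, 0]) cylinder(h = 736, r = 30);
translate([1654, 1105, 0]) cylinder(h = 736, r = 30);


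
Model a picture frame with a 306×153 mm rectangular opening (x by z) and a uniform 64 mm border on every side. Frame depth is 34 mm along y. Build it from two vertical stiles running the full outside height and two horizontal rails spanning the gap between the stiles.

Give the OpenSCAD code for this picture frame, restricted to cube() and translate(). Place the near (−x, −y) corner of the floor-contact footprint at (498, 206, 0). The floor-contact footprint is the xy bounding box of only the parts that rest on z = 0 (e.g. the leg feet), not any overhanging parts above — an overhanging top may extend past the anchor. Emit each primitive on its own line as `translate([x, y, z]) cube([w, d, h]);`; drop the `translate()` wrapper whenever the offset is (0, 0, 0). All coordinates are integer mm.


translate([498, 206, 0]) cube([64, 34, 281]);
translate([868, 206, 0]) cube([64, 34, 281]);
translate([562, 206, 0]) cube([306, 34, 64]);
translate([562, 206, 217]) cube([306, 34, 64]);


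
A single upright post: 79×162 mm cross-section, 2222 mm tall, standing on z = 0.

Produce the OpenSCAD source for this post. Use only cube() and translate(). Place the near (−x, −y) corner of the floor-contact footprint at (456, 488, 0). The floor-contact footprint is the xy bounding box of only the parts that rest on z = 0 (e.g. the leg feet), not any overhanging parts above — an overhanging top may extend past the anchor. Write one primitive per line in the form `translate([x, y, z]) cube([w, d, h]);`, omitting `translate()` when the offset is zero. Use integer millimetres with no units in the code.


translate([456, 488, 0]) cube([79, 162, 2222]);


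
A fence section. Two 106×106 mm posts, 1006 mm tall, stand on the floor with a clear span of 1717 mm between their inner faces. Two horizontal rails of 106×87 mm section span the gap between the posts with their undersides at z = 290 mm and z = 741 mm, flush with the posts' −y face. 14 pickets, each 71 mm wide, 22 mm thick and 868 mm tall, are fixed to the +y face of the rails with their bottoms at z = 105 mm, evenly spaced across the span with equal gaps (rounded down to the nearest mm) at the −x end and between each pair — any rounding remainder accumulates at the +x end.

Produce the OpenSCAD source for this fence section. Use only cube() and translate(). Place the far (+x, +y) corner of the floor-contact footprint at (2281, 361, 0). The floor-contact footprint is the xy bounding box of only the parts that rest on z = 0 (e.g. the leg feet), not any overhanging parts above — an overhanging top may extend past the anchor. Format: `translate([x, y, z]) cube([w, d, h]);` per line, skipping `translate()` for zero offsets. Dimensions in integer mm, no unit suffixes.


translate([352, 255, 0]) cube([106, 106, 1006]);
translate([2175, 255, 0]) cube([106, 106, 1006]);
translate([458, 255, 290]) cube([1717, 106, 87]);
translate([458, 255, 741]) cube([1717, 106, 87]);
translate([506, 361, 105]) cube([71, 22, 868]);
translate([625, 361, 105]) cube([71, 22, 868]);
translate([744, 361, 105]) cube([71, 22, 868]);
translate([863, 361, 105]) cube([71, 22, 868]);
translate([982, 361, 105]) cube([71, 22, 868]);
translate([1101, 361, 105]) cube([71, 22, 868]);
translate([1220, 361, 105]) cube([71, 22, 868]);
translate([1339, 361, 105]) cube([71, 22, 868]);
translate([1458, 361, 105]) cube([71, 22, 868]);
translate([1577, 361, 105]) cube([71, 22, 868]);
translate([1696, 361, 105]) cube([71, 22, 868]);
translate([1815, 361, 105]) cube([71, 22, 868]);
translate([1934, 361, 105]) cube([71, 22, 868]);
translate([2053, 361, 105]) cube([71, 22, 868]);


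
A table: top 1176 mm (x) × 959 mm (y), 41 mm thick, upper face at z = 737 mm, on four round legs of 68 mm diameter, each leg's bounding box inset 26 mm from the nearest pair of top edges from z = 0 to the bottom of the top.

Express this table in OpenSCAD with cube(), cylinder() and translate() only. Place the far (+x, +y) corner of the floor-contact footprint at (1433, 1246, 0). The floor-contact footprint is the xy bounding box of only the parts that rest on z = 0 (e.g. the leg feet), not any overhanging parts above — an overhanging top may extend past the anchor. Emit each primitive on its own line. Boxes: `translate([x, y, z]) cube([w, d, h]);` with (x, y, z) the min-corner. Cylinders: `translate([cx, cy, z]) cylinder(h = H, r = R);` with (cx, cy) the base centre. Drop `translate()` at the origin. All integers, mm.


translate([283, 313, 696]) cube([1176, 959, 41]);
translate([343, 373, 0]) cylinder(h = 696, r = 34);
translate([1399, 373, 0]) cylinder(h = 696, r = 34);
translate([343, 1212, 0]) cylinder(h = 696, r = 34);
translate([1399, 1212, 0]) cylinder(h = 696, r = 34);
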